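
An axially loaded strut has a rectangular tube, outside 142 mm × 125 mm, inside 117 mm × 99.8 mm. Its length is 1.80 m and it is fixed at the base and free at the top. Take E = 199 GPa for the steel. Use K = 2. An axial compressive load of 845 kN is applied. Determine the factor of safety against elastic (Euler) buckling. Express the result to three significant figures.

Weak-axis I_min = (h_o·b_o³ − h_i·b_i³)/12 with b_o = 125, b_i = 99.80 mm (shorter outer/inner sides).
I_min = (142×125³ − 117.0×99.80³)/12 = 1.342×10^7 mm⁴
I = 1.342×10^7 mm⁴ = 1.342×10^-5 m⁴
Effective length L_e = K·L = 2 × 1.80 = 3.600 m
P_cr = π²EI / L_e² = π² × 199×10⁹ × 1.342×10^-5 / 3.600² = 2.034×10^6 N
Factor of safety n = P_cr / P = 2033.8 / 845 = 2.41

n ≈ 2.41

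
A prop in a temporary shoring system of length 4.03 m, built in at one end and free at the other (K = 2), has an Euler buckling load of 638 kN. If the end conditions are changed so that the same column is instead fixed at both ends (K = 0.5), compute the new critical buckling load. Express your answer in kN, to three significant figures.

P_cr ∝ 1/K², so P_cr,new = P_cr,old × (K_old/K_new)² = 638 × (2/0.5)²
= 638 × 16.00 = 10200 kN

P_cr ≈ 10200 kN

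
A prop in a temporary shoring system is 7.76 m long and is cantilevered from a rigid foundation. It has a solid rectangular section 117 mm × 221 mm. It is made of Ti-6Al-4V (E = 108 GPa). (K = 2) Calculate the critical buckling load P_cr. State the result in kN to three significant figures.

Buckling occurs about the weak axis: I_min = h·b³/12 with b = 117 mm (the shorter side).
I_min = 221×117³/12 = 2.950×10^7 mm⁴
I = 2.950×10^7 mm⁴ = 2.950×10^-5 m⁴
Effective length L_e = K·L = 2 × 7.76 = 15.52 m
P_cr = π²EI / L_e² = π² × 108×10⁹ × 2.950×10^-5 / 15.52² = 1.305×10^5 N

P_cr ≈ 131 kN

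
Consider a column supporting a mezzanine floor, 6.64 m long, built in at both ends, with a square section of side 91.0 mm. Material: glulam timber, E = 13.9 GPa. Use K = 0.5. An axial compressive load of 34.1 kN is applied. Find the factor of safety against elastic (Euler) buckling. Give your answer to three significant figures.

n ≈ 2.09

I = a⁴/12 = 91.0⁴/12 = 5.715×10^6 mm⁴
I = 5.715×10^6 mm⁴ = 5.715×10^-6 m⁴
Effective length L_e = K·L = 0.5 × 6.64 = 3.320 m
P_cr = π²EI / L_e² = π² × 13.9×10⁹ × 5.715×10^-6 / 3.320² = 7.113×10^4 N
Factor of safety n = P_cr / P = 71.125 / 34.1 = 2.09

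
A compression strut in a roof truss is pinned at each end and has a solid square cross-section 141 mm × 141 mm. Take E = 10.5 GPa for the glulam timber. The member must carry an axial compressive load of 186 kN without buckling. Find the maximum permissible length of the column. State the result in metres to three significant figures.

L_max ≈ 4.28 m

I = a⁴/12 = 141⁴/12 = 3.294×10^7 mm⁴
I = 3.294×10^-5 m⁴
At the buckling limit P_cr = P = 1.860×10^5 N
From P_cr = π²EI/(K·L)²:  L = (1/K)·√(π²EI/P_cr) = (1/1)·√(π²×1.05×10^10×3.294×10^-5/1.860×10^5)
L = 4.28 m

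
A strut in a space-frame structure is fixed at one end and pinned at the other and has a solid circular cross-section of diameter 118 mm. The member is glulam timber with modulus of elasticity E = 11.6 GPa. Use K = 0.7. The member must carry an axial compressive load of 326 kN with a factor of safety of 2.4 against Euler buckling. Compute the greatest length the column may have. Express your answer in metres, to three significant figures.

L_max ≈ 1.69 m

I = πd⁴/64 = π×118⁴/64 = 9.517×10^6 mm⁴
I = 9.517×10^-6 m⁴
Required critical load P_cr = n·P = 2.4 × 326 = 782.4 kN = 7.824×10^5 N
From P_cr = π²EI/(K·L)²:  L = (1/K)·√(π²EI/P_cr) = (1/0.7)·√(π²×1.16×10^10×9.517×10^-6/7.824×10^5)
L = 1.69 m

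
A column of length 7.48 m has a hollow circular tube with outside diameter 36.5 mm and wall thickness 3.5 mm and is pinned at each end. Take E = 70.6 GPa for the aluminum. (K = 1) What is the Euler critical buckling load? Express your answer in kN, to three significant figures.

Inner diameter d_i = 36.5 − 2×3.5 = 29.50 mm
I = π(d_o⁴ − d_i⁴)/64 = π(36.5⁴ − 29.50⁴)/64 = 4.995×10^4 mm⁴
I = 4.995×10^4 mm⁴ = 4.995×10^-8 m⁴
Effective length L_e = K·L = 1 × 7.48 = 7.480 m
P_cr = π²EI / L_e² = π² × 70.6×10⁹ × 4.995×10^-8 / 7.480² = 622.1 N

P_cr ≈ 0.622 kN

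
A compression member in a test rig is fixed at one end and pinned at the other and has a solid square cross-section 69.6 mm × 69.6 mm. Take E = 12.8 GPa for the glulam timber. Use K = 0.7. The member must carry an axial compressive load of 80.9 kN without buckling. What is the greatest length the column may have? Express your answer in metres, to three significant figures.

I = a⁴/12 = 69.6⁴/12 = 1.955×10^6 mm⁴
I = 1.955×10^-6 m⁴
At the buckling limit P_cr = P = 8.090×10^4 N
From P_cr = π²EI/(K·L)²:  L = (1/K)·√(π²EI/P_cr) = (1/0.7)·√(π²×1.28×10^10×1.955×10^-6/8.090×10^4)
L = 2.50 m

L_max ≈ 2.50 m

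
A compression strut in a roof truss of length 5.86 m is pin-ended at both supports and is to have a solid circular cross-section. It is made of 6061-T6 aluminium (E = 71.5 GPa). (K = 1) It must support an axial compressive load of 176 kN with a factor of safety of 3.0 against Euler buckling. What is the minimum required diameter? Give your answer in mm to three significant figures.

d ≈ 151 mm

Required P_cr = n·P = 3.0 × 176 = 528.0 kN
L_e = K·L = 1 × 5.86 = 5.860 m
Required I = P_cr·L_e²/(π²E) = 5.280×10^5 × 5.860² / (π² × 7.15×10^10) = 2.569×10^-5 m⁴
I_req = 2.569×10^7 mm⁴
Solid circle: I = πd⁴/64  ⇒  d = (64I/π)^(1/4) = (64×2.569×10^7/π)^(1/4) = 151 mm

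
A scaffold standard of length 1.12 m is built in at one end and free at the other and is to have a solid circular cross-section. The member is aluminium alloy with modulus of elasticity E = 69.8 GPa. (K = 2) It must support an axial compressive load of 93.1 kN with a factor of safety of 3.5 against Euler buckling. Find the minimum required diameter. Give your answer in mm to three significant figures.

Required P_cr = n·P = 3.5 × 93.1 = 325.8 kN
L_e = K·L = 2 × 1.12 = 2.240 m
Required I = P_cr·L_e²/(π²E) = 3.258×10^5 × 2.240² / (π² × 6.98×10^10) = 2.373×10^-6 m⁴
I_req = 2.373×10^6 mm⁴
Solid circle: I = πd⁴/64  ⇒  d = (64I/π)^(1/4) = (64×2.373×10^6/π)^(1/4) = 83.4 mm

d ≈ 83.4 mm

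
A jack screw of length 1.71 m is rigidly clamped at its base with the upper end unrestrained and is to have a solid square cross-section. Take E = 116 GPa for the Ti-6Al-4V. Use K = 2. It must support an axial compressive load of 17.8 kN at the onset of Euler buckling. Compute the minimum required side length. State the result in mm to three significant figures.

a ≈ 38.4 mm

L_e = K·L = 2 × 1.71 = 3.420 m
Required I = P_cr·L_e²/(π²E) = 1.780×10^4 × 3.420² / (π² × 1.16×10^11) = 1.819×10^-7 m⁴
I_req = 1.819×10^5 mm⁴
Solid square: I = a⁴/12  ⇒  a = (12I)^(1/4) = (12×1.819×10^5)^(1/4) = 38.4 mm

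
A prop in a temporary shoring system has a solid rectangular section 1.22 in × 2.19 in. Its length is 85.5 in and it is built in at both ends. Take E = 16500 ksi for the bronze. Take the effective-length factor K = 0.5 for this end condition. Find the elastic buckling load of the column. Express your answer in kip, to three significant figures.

P_cr ≈ 29.5 kip

Buckling occurs about the weak axis: I_min = h·b³/12 with b = 1.22 in (the shorter side).
I_min = 2.19×1.22³/12 = 0.3314 in⁴
Effective length L_e = K·L = 0.5 × 85.5 = 42.75 in
P_cr = π²EI / L_e² = π² × 16500×10³ × 0.3314 / 42.75² = 2.953×10^4 lb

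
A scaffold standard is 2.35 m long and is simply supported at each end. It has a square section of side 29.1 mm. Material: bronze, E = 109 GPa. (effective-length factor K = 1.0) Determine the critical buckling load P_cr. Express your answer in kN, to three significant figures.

P_cr ≈ 11.6 kN

I = a⁴/12 = 29.1⁴/12 = 5.976×10^4 mm⁴
I = 5.976×10^4 mm⁴ = 5.976×10^-8 m⁴
Effective length L_e = K·L = 1 × 2.35 = 2.350 m
P_cr = π²EI / L_e² = π² × 109×10⁹ × 5.976×10^-8 / 2.350² = 1.164×10^4 N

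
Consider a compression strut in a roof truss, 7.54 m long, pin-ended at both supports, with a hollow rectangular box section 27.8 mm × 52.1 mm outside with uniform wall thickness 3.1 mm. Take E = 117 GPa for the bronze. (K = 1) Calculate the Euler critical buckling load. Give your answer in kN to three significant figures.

Inner dimensions: h_i = 52.1 − 2×3.1 = 45.90 mm, b_i = 27.8 − 2×3.1 = 21.60 mm
Weak-axis I_min = (h_o·b_o³ − h_i·b_i³)/12 with b_o = 27.8, b_i = 21.60 mm (shorter outer/inner sides).
I_min = (52.1×27.8³ − 45.90×21.60³)/12 = 5.473×10^4 mm⁴
I = 5.473×10^4 mm⁴ = 5.473×10^-8 m⁴
Effective length L_e = K·L = 1 × 7.54 = 7.540 m
P_cr = π²EI / L_e² = π² × 117×10⁹ × 5.473×10^-8 / 7.540² = 1.112×10^3 N

P_cr ≈ 1.11 kN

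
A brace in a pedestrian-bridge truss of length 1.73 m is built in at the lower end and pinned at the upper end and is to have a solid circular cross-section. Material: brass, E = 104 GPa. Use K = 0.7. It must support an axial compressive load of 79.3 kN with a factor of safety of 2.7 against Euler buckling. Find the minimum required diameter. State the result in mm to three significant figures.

d ≈ 50.0 mm

Required P_cr = n·P = 2.7 × 79.3 = 214.1 kN
L_e = K·L = 0.7 × 1.73 = 1.211 m
Required I = P_cr·L_e²/(π²E) = 2.141×10^5 × 1.211² / (π² × 1.04×10^11) = 3.059×10^-7 m⁴
I_req = 3.059×10^5 mm⁴
Solid circle: I = πd⁴/64  ⇒  d = (64I/π)^(1/4) = (64×3.059×10^5/π)^(1/4) = 50.0 mm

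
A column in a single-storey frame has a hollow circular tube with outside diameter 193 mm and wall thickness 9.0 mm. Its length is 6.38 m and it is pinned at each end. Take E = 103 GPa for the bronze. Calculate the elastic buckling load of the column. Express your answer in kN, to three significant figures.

P_cr ≈ 551 kN

Inner diameter d_i = 193 − 2×9.0 = 175.0 mm
I = π(d_o⁴ − d_i⁴)/64 = π(193⁴ − 175.0⁴)/64 = 2.207×10^7 mm⁴
I = 2.207×10^7 mm⁴ = 2.207×10^-5 m⁴
Effective length L_e = K·L = 1 × 6.38 = 6.380 m
P_cr = π²EI / L_e² = π² × 103×10⁹ × 2.207×10^-5 / 6.380² = 5.512×10^5 N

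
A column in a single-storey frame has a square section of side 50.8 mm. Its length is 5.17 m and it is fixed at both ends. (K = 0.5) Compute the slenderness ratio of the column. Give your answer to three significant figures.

For a square r = a/√12 = 50.8/√12 = 14.66 mm
L_e = K·L = 0.5 × 5.17 m = 2.585 m = 2585.0 mm
λ = L_e / r_min = 2585.0 / 14.66 = 176

λ ≈ 176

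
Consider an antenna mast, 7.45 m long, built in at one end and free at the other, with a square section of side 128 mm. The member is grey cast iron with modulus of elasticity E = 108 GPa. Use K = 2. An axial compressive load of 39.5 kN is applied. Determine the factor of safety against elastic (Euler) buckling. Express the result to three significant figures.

n ≈ 2.72

I = a⁴/12 = 128⁴/12 = 2.237×10^7 mm⁴
I = 2.237×10^7 mm⁴ = 2.237×10^-5 m⁴
Effective length L_e = K·L = 2 × 7.45 = 14.90 m
P_cr = π²EI / L_e² = π² × 108×10⁹ × 2.237×10^-5 / 14.90² = 1.074×10^5 N
Factor of safety n = P_cr / P = 107.40 / 39.5 = 2.72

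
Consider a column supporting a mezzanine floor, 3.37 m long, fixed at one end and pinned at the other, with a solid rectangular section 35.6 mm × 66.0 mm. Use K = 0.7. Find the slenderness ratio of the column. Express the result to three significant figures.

λ ≈ 230

For a rectangle r_min = b/√12 = 35.6/√12 = 10.28 mm
L_e = K·L = 0.7 × 3.37 m = 2.359 m = 2359.0 mm
λ = L_e / r_min = 2359.0 / 10.28 = 230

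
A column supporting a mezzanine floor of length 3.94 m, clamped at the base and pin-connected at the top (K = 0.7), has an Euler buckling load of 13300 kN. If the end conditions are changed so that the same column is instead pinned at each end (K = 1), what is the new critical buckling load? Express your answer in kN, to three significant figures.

P_cr ∝ 1/K², so P_cr,new = P_cr,old × (K_old/K_new)² = 13300 × (0.7/1)²
= 13300 × 0.4900 = 6520 kN

P_cr ≈ 6520 kN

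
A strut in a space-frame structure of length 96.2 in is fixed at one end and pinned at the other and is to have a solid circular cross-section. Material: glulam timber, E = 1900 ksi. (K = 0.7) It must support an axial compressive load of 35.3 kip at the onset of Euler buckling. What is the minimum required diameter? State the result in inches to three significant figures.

d ≈ 3.63 in

L_e = K·L = 0.7 × 96.2 = 67.34 in
Required I = P_cr·L_e²/(π²E) = 3.530×10^4 × 67.34² / (π² × 1.90×10^6) = 8.536 in⁴
Solid circle: I = πd⁴/64  ⇒  d = (64I/π)^(1/4) = (64×8.536/π)^(1/4) = 3.63 in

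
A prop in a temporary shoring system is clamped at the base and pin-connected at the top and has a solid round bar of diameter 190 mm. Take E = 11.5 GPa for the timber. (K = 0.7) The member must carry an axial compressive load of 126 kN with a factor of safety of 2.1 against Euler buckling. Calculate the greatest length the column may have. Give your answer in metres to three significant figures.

L_max ≈ 7.48 m

I = πd⁴/64 = π×190⁴/64 = 6.397×10^7 mm⁴
I = 6.397×10^-5 m⁴
Required critical load P_cr = n·P = 2.1 × 126 = 264.6 kN = 2.646×10^5 N
From P_cr = π²EI/(K·L)²:  L = (1/K)·√(π²EI/P_cr) = (1/0.7)·√(π²×1.15×10^10×6.397×10^-5/2.646×10^5)
L = 7.48 m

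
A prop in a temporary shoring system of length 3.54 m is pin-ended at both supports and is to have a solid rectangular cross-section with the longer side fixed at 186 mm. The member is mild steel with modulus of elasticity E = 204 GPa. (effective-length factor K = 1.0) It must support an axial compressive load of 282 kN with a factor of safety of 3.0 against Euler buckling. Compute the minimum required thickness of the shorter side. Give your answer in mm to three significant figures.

Required P_cr = n·P = 3.0 × 282 = 846.0 kN
L_e = K·L = 1 × 3.54 = 3.540 m
Required I = P_cr·L_e²/(π²E) = 8.460×10^5 × 3.540² / (π² × 2.04×10^11) = 5.266×10^-6 m⁴
I_req = 5.266×10^6 mm⁴
Rectangle, weak axis: I_min = h·b³/12 with h = 186 mm fixed  ⇒  b = (12I/h)^(1/3) = 69.8 mm

b ≈ 69.8 mm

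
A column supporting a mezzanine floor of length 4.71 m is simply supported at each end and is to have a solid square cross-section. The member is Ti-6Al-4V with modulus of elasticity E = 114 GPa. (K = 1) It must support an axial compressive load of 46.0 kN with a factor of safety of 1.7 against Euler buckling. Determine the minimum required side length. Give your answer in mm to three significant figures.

a ≈ 65.6 mm

Required P_cr = n·P = 1.7 × 46.0 = 78.20 kN
L_e = K·L = 1 × 4.71 = 4.710 m
Required I = P_cr·L_e²/(π²E) = 7.820×10^4 × 4.710² / (π² × 1.14×10^11) = 1.542×10^-6 m⁴
I_req = 1.542×10^6 mm⁴
Solid square: I = a⁴/12  ⇒  a = (12I)^(1/4) = (12×1.542×10^6)^(1/4) = 65.6 mm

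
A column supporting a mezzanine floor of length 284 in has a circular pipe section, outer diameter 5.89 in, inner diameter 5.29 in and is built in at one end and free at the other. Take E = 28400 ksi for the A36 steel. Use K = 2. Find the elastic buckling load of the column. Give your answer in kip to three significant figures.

P_cr ≈ 17.9 kip

d_o = 5.89 in, d_i = 5.29 in
I = π(d_o⁴ − d_i⁴)/64 = π(5.89⁴ − 5.290⁴)/64 = 20.64 in⁴
Effective length L_e = K·L = 2 × 284 = 568.0 in
P_cr = π²EI / L_e² = π² × 28400×10³ × 20.64 / 568.0² = 1.793×10^4 lb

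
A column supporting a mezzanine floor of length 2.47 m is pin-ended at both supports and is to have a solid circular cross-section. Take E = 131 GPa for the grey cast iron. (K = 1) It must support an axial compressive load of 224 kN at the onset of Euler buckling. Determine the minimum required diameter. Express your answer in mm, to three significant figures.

d ≈ 68.1 mm

L_e = K·L = 1 × 2.47 = 2.470 m
Required I = P_cr·L_e²/(π²E) = 2.240×10^5 × 2.470² / (π² × 1.31×10^11) = 1.057×10^-6 m⁴
I_req = 1.057×10^6 mm⁴
Solid circle: I = πd⁴/64  ⇒  d = (64I/π)^(1/4) = (64×1.057×10^6/π)^(1/4) = 68.1 mm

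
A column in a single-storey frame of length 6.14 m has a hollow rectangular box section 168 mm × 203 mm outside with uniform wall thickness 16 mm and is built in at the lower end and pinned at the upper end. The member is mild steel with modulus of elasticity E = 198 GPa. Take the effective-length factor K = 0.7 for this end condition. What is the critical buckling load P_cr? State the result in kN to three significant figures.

P_cr ≈ 4690 kN

Inner dimensions: h_i = 203 − 2×16 = 171.0 mm, b_i = 168 − 2×16 = 136.0 mm
Weak-axis I_min = (h_o·b_o³ − h_i·b_i³)/12 with b_o = 168, b_i = 136.0 mm (shorter outer/inner sides).
I_min = (203×168³ − 171.0×136.0³)/12 = 4.437×10^7 mm⁴
I = 4.437×10^7 mm⁴ = 4.437×10^-5 m⁴
Effective length L_e = K·L = 0.7 × 6.14 = 4.298 m
P_cr = π²EI / L_e² = π² × 198×10⁹ × 4.437×10^-5 / 4.298² = 4.693×10^6 N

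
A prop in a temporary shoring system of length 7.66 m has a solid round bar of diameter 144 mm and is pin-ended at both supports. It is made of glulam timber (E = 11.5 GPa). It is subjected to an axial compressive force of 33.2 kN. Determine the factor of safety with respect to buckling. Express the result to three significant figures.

I = πd⁴/64 = π×144⁴/64 = 2.111×10^7 mm⁴
I = 2.111×10^7 mm⁴ = 2.111×10^-5 m⁴
Effective length L_e = K·L = 1 × 7.66 = 7.660 m
P_cr = π²EI / L_e² = π² × 11.5×10⁹ × 2.111×10^-5 / 7.660² = 4.083×10^4 N
Factor of safety n = P_cr / P = 40.828 / 33.2 = 1.23

n ≈ 1.23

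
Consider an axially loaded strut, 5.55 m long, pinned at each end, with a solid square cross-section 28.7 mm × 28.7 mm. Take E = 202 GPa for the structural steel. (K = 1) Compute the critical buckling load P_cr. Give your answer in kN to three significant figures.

I = a⁴/12 = 28.7⁴/12 = 5.654×10^4 mm⁴
I = 5.654×10^4 mm⁴ = 5.654×10^-8 m⁴
Effective length L_e = K·L = 1 × 5.55 = 5.550 m
P_cr = π²EI / L_e² = π² × 202×10⁹ × 5.654×10^-8 / 5.550² = 3.659×10^3 N

P_cr ≈ 3.66 kN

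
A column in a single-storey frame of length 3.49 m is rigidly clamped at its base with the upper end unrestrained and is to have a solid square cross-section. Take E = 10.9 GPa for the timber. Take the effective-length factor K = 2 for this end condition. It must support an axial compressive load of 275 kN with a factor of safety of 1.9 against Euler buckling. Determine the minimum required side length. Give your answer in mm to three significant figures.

a ≈ 231 mm

Required P_cr = n·P = 1.9 × 275 = 522.5 kN
L_e = K·L = 2 × 3.49 = 6.980 m
Required I = P_cr·L_e²/(π²E) = 5.225×10^5 × 6.980² / (π² × 1.09×10^10) = 2.366×10^-4 m⁴
I_req = 2.366×10^8 mm⁴
Solid square: I = a⁴/12  ⇒  a = (12I)^(1/4) = (12×2.366×10^8)^(1/4) = 231 mm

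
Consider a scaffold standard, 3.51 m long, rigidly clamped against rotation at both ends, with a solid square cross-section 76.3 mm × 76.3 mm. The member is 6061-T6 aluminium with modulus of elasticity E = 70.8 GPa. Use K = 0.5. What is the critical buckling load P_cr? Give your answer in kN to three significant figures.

I = a⁴/12 = 76.3⁴/12 = 2.824×10^6 mm⁴
I = 2.824×10^6 mm⁴ = 2.824×10^-6 m⁴
Effective length L_e = K·L = 0.5 × 3.51 = 1.755 m
P_cr = π²EI / L_e² = π² × 70.8×10⁹ × 2.824×10^-6 / 1.755² = 6.408×10^5 N

P_cr ≈ 641 kN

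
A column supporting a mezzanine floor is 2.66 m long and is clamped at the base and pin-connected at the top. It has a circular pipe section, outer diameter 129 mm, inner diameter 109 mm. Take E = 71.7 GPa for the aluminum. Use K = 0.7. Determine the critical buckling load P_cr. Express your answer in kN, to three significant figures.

P_cr ≈ 1360 kN

d_o = 129 mm, d_i = 109 mm
I = π(d_o⁴ − d_i⁴)/64 = π(129⁴ − 109.0⁴)/64 = 6.664×10^6 mm⁴
I = 6.664×10^6 mm⁴ = 6.664×10^-6 m⁴
Effective length L_e = K·L = 0.7 × 2.66 = 1.862 m
P_cr = π²EI / L_e² = π² × 71.7×10⁹ × 6.664×10^-6 / 1.862² = 1.360×10^6 N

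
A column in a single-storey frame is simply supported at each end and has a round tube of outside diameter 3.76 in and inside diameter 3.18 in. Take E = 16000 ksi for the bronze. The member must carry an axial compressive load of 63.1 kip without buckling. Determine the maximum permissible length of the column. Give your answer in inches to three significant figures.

L_max ≈ 110 in

d_o = 3.76 in, d_i = 3.18 in
I = π(d_o⁴ − d_i⁴)/64 = π(3.76⁴ − 3.180⁴)/64 = 4.791 in⁴
At the buckling limit P_cr = P = 6.310×10^4 lb
From P_cr = π²EI/(K·L)²:  L = (1/K)·√(π²EI/P_cr) = (1/1)·√(π²×1.60×10^7×4.791/6.310×10^4)
L = 110 in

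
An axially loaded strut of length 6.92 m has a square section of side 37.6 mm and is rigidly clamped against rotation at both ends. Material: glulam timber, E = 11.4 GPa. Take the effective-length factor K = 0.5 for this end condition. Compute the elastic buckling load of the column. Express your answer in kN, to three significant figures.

I = a⁴/12 = 37.6⁴/12 = 1.666×10^5 mm⁴
I = 1.666×10^5 mm⁴ = 1.666×10^-7 m⁴
Effective length L_e = K·L = 0.5 × 6.92 = 3.460 m
P_cr = π²EI / L_e² = π² × 11.4×10⁹ × 1.666×10^-7 / 3.460² = 1.565×10^3 N

P_cr ≈ 1.57 kN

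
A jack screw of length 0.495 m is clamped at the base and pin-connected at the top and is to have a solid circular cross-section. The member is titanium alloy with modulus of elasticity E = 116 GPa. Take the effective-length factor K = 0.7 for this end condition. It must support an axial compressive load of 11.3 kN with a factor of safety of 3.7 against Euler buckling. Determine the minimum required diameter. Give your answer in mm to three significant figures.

Required P_cr = n·P = 3.7 × 11.3 = 41.81 kN
L_e = K·L = 0.7 × 0.495 = 0.3465 m
Required I = P_cr·L_e²/(π²E) = 4.181×10^4 × 0.3465² / (π² × 1.16×10^11) = 4.385×10^-9 m⁴
I_req = 4.385×10^3 mm⁴
Solid circle: I = πd⁴/64  ⇒  d = (64I/π)^(1/4) = (64×4.385×10^3/π)^(1/4) = 17.3 mm

d ≈ 17.3 mm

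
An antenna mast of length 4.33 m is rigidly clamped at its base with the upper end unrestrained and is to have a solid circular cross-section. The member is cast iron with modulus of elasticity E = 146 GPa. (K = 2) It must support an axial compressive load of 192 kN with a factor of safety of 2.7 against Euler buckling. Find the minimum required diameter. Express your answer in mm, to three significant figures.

d ≈ 153 mm

Required P_cr = n·P = 2.7 × 192 = 518.4 kN
L_e = K·L = 2 × 4.33 = 8.660 m
Required I = P_cr·L_e²/(π²E) = 5.184×10^5 × 8.660² / (π² × 1.46×10^11) = 2.698×10^-5 m⁴
I_req = 2.698×10^7 mm⁴
Solid circle: I = πd⁴/64  ⇒  d = (64I/π)^(1/4) = (64×2.698×10^7/π)^(1/4) = 153 mm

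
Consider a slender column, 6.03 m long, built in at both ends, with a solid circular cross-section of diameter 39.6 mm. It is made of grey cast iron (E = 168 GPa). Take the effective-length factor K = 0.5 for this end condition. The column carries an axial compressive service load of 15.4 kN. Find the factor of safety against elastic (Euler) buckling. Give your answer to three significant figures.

n ≈ 1.43

I = πd⁴/64 = π×39.6⁴/64 = 1.207×10^5 mm⁴
I = 1.207×10^5 mm⁴ = 1.207×10^-7 m⁴
Effective length L_e = K·L = 0.5 × 6.03 = 3.015 m
P_cr = π²EI / L_e² = π² × 168×10⁹ × 1.207×10^-7 / 3.015² = 2.202×10^4 N
Factor of safety n = P_cr / P = 22.018 / 15.4 = 1.43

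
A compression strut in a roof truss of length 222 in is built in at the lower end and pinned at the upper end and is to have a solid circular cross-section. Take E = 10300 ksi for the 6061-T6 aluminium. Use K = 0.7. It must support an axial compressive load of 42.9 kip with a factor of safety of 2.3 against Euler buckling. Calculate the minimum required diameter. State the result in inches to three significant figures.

Required P_cr = n·P = 2.3 × 42.9 = 98.67 kip
L_e = K·L = 0.7 × 222 = 155.4 in
Required I = P_cr·L_e²/(π²E) = 9.867×10^4 × 155.4² / (π² × 1.03×10^7) = 23.44 in⁴
Solid circle: I = πd⁴/64  ⇒  d = (64I/π)^(1/4) = (64×23.44/π)^(1/4) = 4.67 in

d ≈ 4.67 in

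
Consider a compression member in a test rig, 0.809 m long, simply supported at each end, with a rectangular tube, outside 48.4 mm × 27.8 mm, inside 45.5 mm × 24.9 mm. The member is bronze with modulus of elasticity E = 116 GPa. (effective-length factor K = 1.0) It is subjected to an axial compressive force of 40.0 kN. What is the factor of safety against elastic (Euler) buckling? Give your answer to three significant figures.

n ≈ 1.23

Weak-axis I_min = (h_o·b_o³ − h_i·b_i³)/12 with b_o = 27.8, b_i = 24.90 mm (shorter outer/inner sides).
I_min = (48.4×27.8³ − 45.50×24.90³)/12 = 2.812×10^4 mm⁴
I = 2.812×10^4 mm⁴ = 2.812×10^-8 m⁴
Effective length L_e = K·L = 1 × 0.809 = 0.8090 m
P_cr = π²EI / L_e² = π² × 116×10⁹ × 2.812×10^-8 / 0.8090² = 4.919×10^4 N
Factor of safety n = P_cr / P = 49.189 / 40.0 = 1.23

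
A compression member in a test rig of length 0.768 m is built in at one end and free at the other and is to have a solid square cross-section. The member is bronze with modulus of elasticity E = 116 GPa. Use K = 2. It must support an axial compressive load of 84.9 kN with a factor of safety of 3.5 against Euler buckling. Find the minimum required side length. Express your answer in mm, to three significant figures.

a ≈ 52.1 mm

Required P_cr = n·P = 3.5 × 84.9 = 297.2 kN
L_e = K·L = 2 × 0.768 = 1.536 m
Required I = P_cr·L_e²/(π²E) = 2.971×10^5 × 1.536² / (π² × 1.16×10^11) = 6.124×10^-7 m⁴
I_req = 6.124×10^5 mm⁴
Solid square: I = a⁴/12  ⇒  a = (12I)^(1/4) = (12×6.124×10^5)^(1/4) = 52.1 mm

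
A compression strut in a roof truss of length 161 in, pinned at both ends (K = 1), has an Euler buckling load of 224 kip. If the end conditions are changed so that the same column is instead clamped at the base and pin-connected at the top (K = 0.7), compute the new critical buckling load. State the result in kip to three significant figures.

P_cr ≈ 457 kip

P_cr ∝ 1/K², so P_cr,new = P_cr,old × (K_old/K_new)² = 224 × (1/0.7)²
= 224 × 2.041 = 457 kip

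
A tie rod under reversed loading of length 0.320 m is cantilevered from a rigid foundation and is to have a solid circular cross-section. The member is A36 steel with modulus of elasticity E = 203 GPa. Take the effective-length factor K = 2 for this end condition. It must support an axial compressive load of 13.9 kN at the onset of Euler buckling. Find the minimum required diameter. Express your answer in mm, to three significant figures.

d ≈ 15.5 mm

L_e = K·L = 2 × 0.320 = 0.6400 m
Required I = P_cr·L_e²/(π²E) = 1.390×10^4 × 0.6400² / (π² × 2.03×10^11) = 2.842×10^-9 m⁴
I_req = 2.842×10^3 mm⁴
Solid circle: I = πd⁴/64  ⇒  d = (64I/π)^(1/4) = (64×2.842×10^3/π)^(1/4) = 15.5 mm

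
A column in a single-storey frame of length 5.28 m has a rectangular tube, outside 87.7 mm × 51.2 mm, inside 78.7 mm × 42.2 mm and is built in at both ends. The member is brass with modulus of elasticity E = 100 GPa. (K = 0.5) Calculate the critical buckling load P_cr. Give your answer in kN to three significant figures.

P_cr ≈ 69.1 kN

Weak-axis I_min = (h_o·b_o³ − h_i·b_i³)/12 with b_o = 51.2, b_i = 42.20 mm (shorter outer/inner sides).
I_min = (87.7×51.2³ − 78.70×42.20³)/12 = 4.880×10^5 mm⁴
I = 4.880×10^5 mm⁴ = 4.880×10^-7 m⁴
Effective length L_e = K·L = 0.5 × 5.28 = 2.640 m
P_cr = π²EI / L_e² = π² × 100×10⁹ × 4.880×10^-7 / 2.640² = 6.911×10^4 N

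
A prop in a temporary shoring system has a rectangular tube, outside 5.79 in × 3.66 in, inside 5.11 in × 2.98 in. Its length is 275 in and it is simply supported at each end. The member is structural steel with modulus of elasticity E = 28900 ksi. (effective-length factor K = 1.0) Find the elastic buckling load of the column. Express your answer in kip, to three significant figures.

P_cr ≈ 46.7 kip

Weak-axis I_min = (h_o·b_o³ − h_i·b_i³)/12 with b_o = 3.66, b_i = 2.980 in (shorter outer/inner sides).
I_min = (5.79×3.66³ − 5.110×2.980³)/12 = 12.39 in⁴
Effective length L_e = K·L = 1 × 275 = 275.0 in
P_cr = π²EI / L_e² = π² × 28900×10³ × 12.39 / 275.0² = 4.672×10^4 lb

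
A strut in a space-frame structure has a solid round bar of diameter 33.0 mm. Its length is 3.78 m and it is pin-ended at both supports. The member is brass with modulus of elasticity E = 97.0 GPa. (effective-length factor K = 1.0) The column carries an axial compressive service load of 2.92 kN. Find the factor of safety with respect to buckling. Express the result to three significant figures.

I = πd⁴/64 = π×33.0⁴/64 = 5.821×10^4 mm⁴
I = 5.821×10^4 mm⁴ = 5.821×10^-8 m⁴
Effective length L_e = K·L = 1 × 3.78 = 3.780 m
P_cr = π²EI / L_e² = π² × 97.0×10⁹ × 5.821×10^-8 / 3.780² = 3.900×10^3 N
Factor of safety n = P_cr / P = 3.9004 / 2.92 = 1.34

n ≈ 1.34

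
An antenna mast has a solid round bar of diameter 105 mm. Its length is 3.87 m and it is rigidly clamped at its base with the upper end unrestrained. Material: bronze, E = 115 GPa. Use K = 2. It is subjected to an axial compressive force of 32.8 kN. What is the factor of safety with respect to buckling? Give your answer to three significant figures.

n ≈ 3.45

I = πd⁴/64 = π×105⁴/64 = 5.967×10^6 mm⁴
I = 5.967×10^6 mm⁴ = 5.967×10^-6 m⁴
Effective length L_e = K·L = 2 × 3.87 = 7.740 m
P_cr = π²EI / L_e² = π² × 115×10⁹ × 5.967×10^-6 / 7.740² = 1.130×10^5 N
Factor of safety n = P_cr / P = 113.04 / 32.8 = 3.45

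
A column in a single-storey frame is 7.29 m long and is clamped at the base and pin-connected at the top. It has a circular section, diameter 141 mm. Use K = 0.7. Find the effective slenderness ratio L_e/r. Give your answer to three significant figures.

For a solid circle r = d/4 = 141/4 = 35.25 mm
L_e = K·L = 0.7 × 7.29 m = 5.103 m = 5103.0 mm
λ = L_e / r_min = 5103.0 / 35.25 = 145

λ ≈ 145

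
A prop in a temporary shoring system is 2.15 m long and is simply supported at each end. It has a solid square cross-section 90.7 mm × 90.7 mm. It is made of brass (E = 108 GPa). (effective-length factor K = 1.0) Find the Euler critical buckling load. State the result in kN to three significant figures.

I = a⁴/12 = 90.7⁴/12 = 5.640×10^6 mm⁴
I = 5.640×10^6 mm⁴ = 5.640×10^-6 m⁴
Effective length L_e = K·L = 1 × 2.15 = 2.150 m
P_cr = π²EI / L_e² = π² × 108×10⁹ × 5.640×10^-6 / 2.150² = 1.300×10^6 N

P_cr ≈ 1300 kN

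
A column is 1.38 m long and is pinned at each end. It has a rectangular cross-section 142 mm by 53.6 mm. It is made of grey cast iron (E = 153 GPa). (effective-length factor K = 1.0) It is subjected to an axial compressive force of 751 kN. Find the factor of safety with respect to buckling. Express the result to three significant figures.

Buckling occurs about the weak axis: I_min = h·b³/12 with b = 53.6 mm (the shorter side).
I_min = 142×53.6³/12 = 1.822×10^6 mm⁴
I = 1.822×10^6 mm⁴ = 1.822×10^-6 m⁴
Effective length L_e = K·L = 1 × 1.38 = 1.380 m
P_cr = π²EI / L_e² = π² × 153×10⁹ × 1.822×10^-6 / 1.380² = 1.445×10^6 N
Factor of safety n = P_cr / P = 1444.9 / 751 = 1.92

n ≈ 1.92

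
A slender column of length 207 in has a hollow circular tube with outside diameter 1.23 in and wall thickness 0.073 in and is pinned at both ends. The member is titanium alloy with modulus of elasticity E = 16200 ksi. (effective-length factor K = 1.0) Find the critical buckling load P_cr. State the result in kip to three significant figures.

Inner diameter d_i = 1.23 − 2×0.073 = 1.084 in
I = π(d_o⁴ − d_i⁴)/64 = π(1.23⁴ − 1.084⁴)/64 = 4.458×10^-2 in⁴
Effective length L_e = K·L = 1 × 207 = 207.0 in
P_cr = π²EI / L_e² = π² × 16200×10³ × 4.458×10^-2 / 207.0² = 166.3 lb

P_cr ≈ 0.166 kip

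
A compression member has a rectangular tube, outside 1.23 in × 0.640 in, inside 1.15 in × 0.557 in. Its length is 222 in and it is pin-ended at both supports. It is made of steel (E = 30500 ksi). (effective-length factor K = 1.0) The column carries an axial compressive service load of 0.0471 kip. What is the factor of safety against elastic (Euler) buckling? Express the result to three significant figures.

n ≈ 1.34

Weak-axis I_min = (h_o·b_o³ − h_i·b_i³)/12 with b_o = 0.640, b_i = 0.5570 in (shorter outer/inner sides).
I_min = (1.23×0.640³ − 1.150×0.5570³)/12 = 1.031×10^-2 in⁴
Effective length L_e = K·L = 1 × 222 = 222.0 in
P_cr = π²EI / L_e² = π² × 30500×10³ × 1.031×10^-2 / 222.0² = 62.97 lb
Factor of safety n = P_cr / P = 0.062966 / 0.0471 = 1.34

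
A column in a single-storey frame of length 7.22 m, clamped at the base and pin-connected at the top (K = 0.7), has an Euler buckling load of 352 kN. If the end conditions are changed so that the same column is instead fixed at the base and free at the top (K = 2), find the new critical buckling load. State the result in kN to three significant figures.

P_cr ∝ 1/K², so P_cr,new = P_cr,old × (K_old/K_new)² = 352 × (0.7/2)²
= 352 × 0.1225 = 43.1 kN

P_cr ≈ 43.1 kN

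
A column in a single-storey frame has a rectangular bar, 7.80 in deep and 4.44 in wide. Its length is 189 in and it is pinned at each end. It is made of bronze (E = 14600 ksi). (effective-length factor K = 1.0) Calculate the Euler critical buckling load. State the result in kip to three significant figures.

Buckling occurs about the weak axis: I_min = h·b³/12 with b = 4.44 in (the shorter side).
I_min = 7.80×4.44³/12 = 56.89 in⁴
Effective length L_e = K·L = 1 × 189 = 189.0 in
P_cr = π²EI / L_e² = π² × 14600×10³ × 56.89 / 189.0² = 2.295×10^5 lb

P_cr ≈ 230 kip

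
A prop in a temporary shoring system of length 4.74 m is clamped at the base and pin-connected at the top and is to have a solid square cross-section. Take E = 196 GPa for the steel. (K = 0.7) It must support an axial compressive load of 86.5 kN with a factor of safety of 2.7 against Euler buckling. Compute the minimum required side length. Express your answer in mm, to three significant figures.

a ≈ 63.2 mm

Required P_cr = n·P = 2.7 × 86.5 = 233.6 kN
L_e = K·L = 0.7 × 4.74 = 3.318 m
Required I = P_cr·L_e²/(π²E) = 2.336×10^5 × 3.318² / (π² × 1.96×10^11) = 1.329×10^-6 m⁴
I_req = 1.329×10^6 mm⁴
Solid square: I = a⁴/12  ⇒  a = (12I)^(1/4) = (12×1.329×10^6)^(1/4) = 63.2 mm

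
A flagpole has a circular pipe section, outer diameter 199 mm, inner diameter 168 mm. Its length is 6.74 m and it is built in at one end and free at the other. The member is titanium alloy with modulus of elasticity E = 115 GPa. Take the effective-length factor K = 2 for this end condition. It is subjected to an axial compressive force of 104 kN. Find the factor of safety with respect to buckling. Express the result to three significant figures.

d_o = 199 mm, d_i = 168 mm
I = π(d_o⁴ − d_i⁴)/64 = π(199⁴ − 168.0⁴)/64 = 3.788×10^7 mm⁴
I = 3.788×10^7 mm⁴ = 3.788×10^-5 m⁴
Effective length L_e = K·L = 2 × 6.74 = 13.48 m
P_cr = π²EI / L_e² = π² × 115×10⁹ × 3.788×10^-5 / 13.48² = 2.366×10^5 N
Factor of safety n = P_cr / P = 236.59 / 104 = 2.27

n ≈ 2.27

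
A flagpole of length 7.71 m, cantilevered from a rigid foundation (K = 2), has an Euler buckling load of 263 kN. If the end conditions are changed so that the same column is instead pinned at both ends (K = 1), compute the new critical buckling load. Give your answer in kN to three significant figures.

P_cr ∝ 1/K², so P_cr,new = P_cr,old × (K_old/K_new)² = 263 × (2/1)²
= 263 × 4.000 = 1050 kN

P_cr ≈ 1050 kN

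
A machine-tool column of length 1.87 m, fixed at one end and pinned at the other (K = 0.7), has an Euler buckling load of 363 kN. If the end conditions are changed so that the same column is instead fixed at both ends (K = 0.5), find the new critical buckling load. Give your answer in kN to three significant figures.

P_cr ∝ 1/K², so P_cr,new = P_cr,old × (K_old/K_new)² = 363 × (0.7/0.5)²
= 363 × 1.960 = 711 kN

P_cr ≈ 711 kN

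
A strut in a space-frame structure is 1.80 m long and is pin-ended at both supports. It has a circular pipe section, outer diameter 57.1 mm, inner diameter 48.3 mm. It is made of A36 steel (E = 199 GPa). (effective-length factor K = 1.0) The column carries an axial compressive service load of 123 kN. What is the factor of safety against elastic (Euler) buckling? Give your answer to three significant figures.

d_o = 57.1 mm, d_i = 48.3 mm
I = π(d_o⁴ − d_i⁴)/64 = π(57.1⁴ − 48.30⁴)/64 = 2.547×10^5 mm⁴
I = 2.547×10^5 mm⁴ = 2.547×10^-7 m⁴
Effective length L_e = K·L = 1 × 1.80 = 1.800 m
P_cr = π²EI / L_e² = π² × 199×10⁹ × 2.547×10^-7 / 1.800² = 1.544×10^5 N
Factor of safety n = P_cr / P = 154.37 / 123 = 1.26

n ≈ 1.26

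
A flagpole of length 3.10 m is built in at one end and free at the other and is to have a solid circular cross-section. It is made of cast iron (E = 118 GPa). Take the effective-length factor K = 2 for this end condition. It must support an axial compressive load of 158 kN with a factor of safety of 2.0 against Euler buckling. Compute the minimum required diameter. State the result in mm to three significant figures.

d ≈ 121 mm

Required P_cr = n·P = 2.0 × 158 = 316.0 kN
L_e = K·L = 2 × 3.10 = 6.200 m
Required I = P_cr·L_e²/(π²E) = 3.160×10^5 × 6.200² / (π² × 1.18×10^11) = 1.043×10^-5 m⁴
I_req = 1.043×10^7 mm⁴
Solid circle: I = πd⁴/64  ⇒  d = (64I/π)^(1/4) = (64×1.043×10^7/π)^(1/4) = 121 mm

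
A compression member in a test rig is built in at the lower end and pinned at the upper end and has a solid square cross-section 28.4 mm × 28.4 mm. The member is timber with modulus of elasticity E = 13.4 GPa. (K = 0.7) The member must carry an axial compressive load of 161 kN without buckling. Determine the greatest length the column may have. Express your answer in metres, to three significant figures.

I = a⁴/12 = 28.4⁴/12 = 5.421×10^4 mm⁴
I = 5.421×10^-8 m⁴
At the buckling limit P_cr = P = 1.610×10^5 N
From P_cr = π²EI/(K·L)²:  L = (1/K)·√(π²EI/P_cr) = (1/0.7)·√(π²×1.34×10^10×5.421×10^-8/1.610×10^5)
L = 0.301 m

L_max ≈ 0.301 m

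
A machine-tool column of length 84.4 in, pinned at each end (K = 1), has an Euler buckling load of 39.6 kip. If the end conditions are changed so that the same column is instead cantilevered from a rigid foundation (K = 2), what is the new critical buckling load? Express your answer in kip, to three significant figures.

P_cr ∝ 1/K², so P_cr,new = P_cr,old × (K_old/K_new)² = 39.6 × (1/2)²
= 39.6 × 0.2500 = 9.90 kip

P_cr ≈ 9.90 kip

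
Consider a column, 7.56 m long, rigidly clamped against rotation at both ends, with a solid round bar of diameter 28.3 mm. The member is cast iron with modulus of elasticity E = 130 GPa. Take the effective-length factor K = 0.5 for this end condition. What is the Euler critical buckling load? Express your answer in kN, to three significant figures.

P_cr ≈ 2.83 kN

I = πd⁴/64 = π×28.3⁴/64 = 3.149×10^4 mm⁴
I = 3.149×10^4 mm⁴ = 3.149×10^-8 m⁴
Effective length L_e = K·L = 0.5 × 7.56 = 3.780 m
P_cr = π²EI / L_e² = π² × 130×10⁹ × 3.149×10^-8 / 3.780² = 2.827×10^3 N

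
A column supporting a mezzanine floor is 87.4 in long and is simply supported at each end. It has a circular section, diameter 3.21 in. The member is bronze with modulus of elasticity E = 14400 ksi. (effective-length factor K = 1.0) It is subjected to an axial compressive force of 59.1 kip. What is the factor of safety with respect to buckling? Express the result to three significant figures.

n ≈ 1.64

I = πd⁴/64 = π×3.21⁴/64 = 5.212 in⁴
Effective length L_e = K·L = 1 × 87.4 = 87.40 in
P_cr = π²EI / L_e² = π² × 14400×10³ × 5.212 / 87.40² = 9.697×10^4 lb
Factor of safety n = P_cr / P = 96.968 / 59.1 = 1.64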